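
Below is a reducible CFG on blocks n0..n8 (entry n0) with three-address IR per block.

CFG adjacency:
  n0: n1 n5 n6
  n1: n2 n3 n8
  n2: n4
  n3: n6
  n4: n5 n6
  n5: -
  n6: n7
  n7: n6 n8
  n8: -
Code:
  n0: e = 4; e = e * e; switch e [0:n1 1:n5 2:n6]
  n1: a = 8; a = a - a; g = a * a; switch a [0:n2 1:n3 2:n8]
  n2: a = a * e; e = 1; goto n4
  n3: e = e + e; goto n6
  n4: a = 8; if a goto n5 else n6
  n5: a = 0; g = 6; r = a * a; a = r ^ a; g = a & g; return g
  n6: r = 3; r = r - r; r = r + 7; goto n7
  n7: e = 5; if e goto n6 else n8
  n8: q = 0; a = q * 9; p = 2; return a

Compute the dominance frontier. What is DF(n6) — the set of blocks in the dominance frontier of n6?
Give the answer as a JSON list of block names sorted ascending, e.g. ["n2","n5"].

Answer: ["n6", "n8"]

Working:
idom tree: n1←n0 n2←n1 n3←n1 n4←n2 n5←n0 n6←n0 n7←n6 n8←n0
Join-block Dom:
  n5: preds {n0,n4}: {n0} ∩ {n0,n1,n2,n4} = {n0}; idom=n0
  n6: preds {n0,n3,n4,n7}: {n0} ∩ {n0,n1,n3} ∩ {n0,n1,n2,n4} ∩ {n0,n6,n7} = {n0}; idom=n0
  n8: preds {n1,n7}: {n0,n1} ∩ {n0,n6,n7} = {n0}; idom=n0

DF walk-up:
  join n5 pred n0: · stop@n0
  join n5 pred n4: n4→n2→n1 stop@n0
  join n6 pred n0: · stop@n0
  join n6 pred n3: n3→n1 stop@n0
  join n6 pred n4: n4→n2→n1 stop@n0
  join n6 pred n7: n7→n6 stop@n0
  join n8 pred n1: n1 stop@n0
  join n8 pred n7: n7→n6 stop@n0
  n0: DF=∅
  n1: DF={n5,n6,n8}
  n2: DF={n5,n6}
  n3: DF={n6}
  n4: DF={n5,n6}
  n5: DF=∅
  n6: DF={n6,n8}
  n7: DF={n6,n8}
  n8: DF=∅

DF(n6) = ["n6", "n8"]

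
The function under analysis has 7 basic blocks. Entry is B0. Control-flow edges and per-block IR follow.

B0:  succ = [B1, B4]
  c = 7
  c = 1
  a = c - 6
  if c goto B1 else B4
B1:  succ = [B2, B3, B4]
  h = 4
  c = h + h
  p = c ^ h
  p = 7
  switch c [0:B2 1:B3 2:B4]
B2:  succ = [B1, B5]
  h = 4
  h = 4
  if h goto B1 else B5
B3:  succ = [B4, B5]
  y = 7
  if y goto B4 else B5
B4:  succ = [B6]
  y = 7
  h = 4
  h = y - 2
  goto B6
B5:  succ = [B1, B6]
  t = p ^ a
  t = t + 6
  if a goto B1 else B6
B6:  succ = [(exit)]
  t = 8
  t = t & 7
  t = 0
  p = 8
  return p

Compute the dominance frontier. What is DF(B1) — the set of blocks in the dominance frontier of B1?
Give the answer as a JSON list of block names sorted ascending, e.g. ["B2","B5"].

idom tree: B1←B0 B2←B1 B3←B1 B4←B0 B5←B1 B6←B0
Join-block Dom:
  B1: preds {B0,B2,B5}: {B0} ∩ {B0,B1,B2} ∩ {B0,B1,B5} = {B0}; idom=B0
  B4: preds {B0,B1,B3}: {B0} ∩ {B0,B1} ∩ {B0,B1,B3} = {B0}; idom=B0
  B5: preds {B2,B3}: {B0,B1,B2} ∩ {B0,B1,B3} = {B0,B1}; idom=B1
  B6: preds {B4,B5}: {B0,B4} ∩ {B0,B1,B5} = {B0}; idom=B0

Frontier:
  B1←B0: walk · to B0
  B1←B2: walk B2→B1 to B0
  B1←B5: walk B5→B1 to B0
  B4←B0: walk · to B0
  B4←B1: walk B1 to B0
  B4←B3: walk B3→B1 to B0
  B5←B2: walk B2 to B1
  B5←B3: walk B3 to B1
  B6←B4: walk B4 to B0
  B6←B5: walk B5→B1 to B0
  B0: DF=∅
  B1: DF={B1,B4,B6}
  B2: DF={B1,B5}
  B3: DF={B4,B5}
  B4: DF={B6}
  B5: DF={B1,B6}
  B6: DF=∅

DF(B1) = ["B1", "B4", "B6"]

Answer: ["B1", "B4", "B6"]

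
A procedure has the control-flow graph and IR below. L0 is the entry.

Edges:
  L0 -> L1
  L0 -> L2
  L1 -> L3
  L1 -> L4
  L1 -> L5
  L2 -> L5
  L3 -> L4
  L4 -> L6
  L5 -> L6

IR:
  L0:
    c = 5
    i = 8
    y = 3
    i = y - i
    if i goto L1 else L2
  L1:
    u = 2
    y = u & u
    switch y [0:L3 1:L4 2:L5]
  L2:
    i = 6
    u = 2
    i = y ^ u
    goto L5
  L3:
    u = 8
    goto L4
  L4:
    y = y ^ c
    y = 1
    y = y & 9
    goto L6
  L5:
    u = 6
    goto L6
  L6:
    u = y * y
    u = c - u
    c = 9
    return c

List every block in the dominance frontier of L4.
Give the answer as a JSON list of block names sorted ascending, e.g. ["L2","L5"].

Answer: ["L6"]

Derivation:
idom tree: L1←L0 L2←L0 L3←L1 L4←L1 L5←L0 L6←L0
Dom∩ at merges:
  L4: preds {L1,L3}: {L0,L1} ∩ {L0,L1,L3} = {L0,L1}; idom=L1
  L5: preds {L1,L2}: {L0,L1} ∩ {L0,L2} = {L0}; idom=L0
  L6: preds {L4,L5}: {L0,L1,L4} ∩ {L0,L5} = {L0}; idom=L0

Frontier:
  L4←L1: walk · to L1
  L4←L3: walk L3 to L1
  L5←L1: walk L1 to L0
  L5←L2: walk L2 to L0
  L6←L4: walk L4→L1 to L0
  L6←L5: walk L5 to L0
  L0: DF=∅
  L1: DF={L5,L6}
  L2: DF={L5}
  L3: DF={L4}
  L4: DF={L6}
  L5: DF={L6}
  L6: DF=∅

DF(L4) = ["L6"]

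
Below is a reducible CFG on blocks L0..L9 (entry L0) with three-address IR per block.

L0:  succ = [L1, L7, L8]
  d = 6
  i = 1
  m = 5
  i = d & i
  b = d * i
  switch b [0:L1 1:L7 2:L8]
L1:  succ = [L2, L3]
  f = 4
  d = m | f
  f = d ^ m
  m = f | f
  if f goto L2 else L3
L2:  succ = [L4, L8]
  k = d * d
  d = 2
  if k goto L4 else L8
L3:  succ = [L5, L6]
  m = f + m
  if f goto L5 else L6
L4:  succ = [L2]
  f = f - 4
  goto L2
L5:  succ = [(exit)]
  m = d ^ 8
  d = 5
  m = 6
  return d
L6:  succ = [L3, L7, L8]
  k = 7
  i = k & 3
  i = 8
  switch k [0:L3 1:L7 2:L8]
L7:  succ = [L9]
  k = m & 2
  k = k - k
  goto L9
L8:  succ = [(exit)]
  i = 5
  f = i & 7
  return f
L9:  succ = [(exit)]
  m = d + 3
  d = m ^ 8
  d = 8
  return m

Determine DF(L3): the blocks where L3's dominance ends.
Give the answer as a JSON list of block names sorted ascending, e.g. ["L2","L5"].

idom tree: L1←L0 L2←L1 L3←L1 L4←L2 L5←L3 L6←L3 L7←L0 L8←L0 L9←L7
Dom∩ at merges:
  L2: preds {L1,L4}: {L0,L1} ∩ {L0,L1,L2,L4} = {L0,L1}; idom=L1
  L3: preds {L1,L6}: {L0,L1} ∩ {L0,L1,L3,L6} = {L0,L1}; idom=L1
  L7: preds {L0,L6}: {L0} ∩ {L0,L1,L3,L6} = {L0}; idom=L0
  L8: preds {L0,L2,L6}: {L0} ∩ {L0,L1,L2} ∩ {L0,L1,L3,L6} = {L0}; idom=L0

Frontier:
  join L2 pred L1: · stop@L1
  join L2 pred L4: L4→L2 stop@L1
  join L3 pred L1: · stop@L1
  join L3 pred L6: L6→L3 stop@L1
  join L7 pred L0: · stop@L0
  join L7 pred L6: L6→L3→L1 stop@L0
  join L8 pred L0: · stop@L0
  join L8 pred L2: L2→L1 stop@L0
  join L8 pred L6: L6→L3→L1 stop@L0
  L0 → ∅
  L1 → {L7,L8}
  L2 → {L2,L8}
  L3 → {L3,L7,L8}
  L4 → {L2}
  L5 → ∅
  L6 → {L3,L7,L8}
  L7 → ∅
  L8 → ∅
  L9 → ∅

DF(L3) = ["L3", "L7", "L8"]

Answer: ["L3", "L7", "L8"]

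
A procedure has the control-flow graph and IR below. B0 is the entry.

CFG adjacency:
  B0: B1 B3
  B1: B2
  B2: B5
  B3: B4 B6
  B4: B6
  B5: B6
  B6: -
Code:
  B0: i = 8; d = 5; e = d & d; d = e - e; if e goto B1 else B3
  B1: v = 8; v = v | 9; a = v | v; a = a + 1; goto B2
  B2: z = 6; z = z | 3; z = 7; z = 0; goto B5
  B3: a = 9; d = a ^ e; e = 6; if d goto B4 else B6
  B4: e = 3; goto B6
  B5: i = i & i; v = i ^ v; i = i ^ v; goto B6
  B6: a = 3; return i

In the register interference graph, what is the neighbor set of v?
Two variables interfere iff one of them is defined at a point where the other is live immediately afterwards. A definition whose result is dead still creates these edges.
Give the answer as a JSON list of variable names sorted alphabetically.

Per-block:
  B0: {d,e,i} / ∅
  B1: {a,v} / ∅
  B2: {z} / ∅
  B3: {a,d,e} / {e}
  B4: {e} / ∅
  B5: {i,v} / {i,v}
  B6: {a} / {i}

Live sets:
  live B0: ∅→{e,i}
  live B1: {i}→{i,v}
  live B2: {i,v}→{i,v}
  live B3: {e,i}→{i}
  live B4: {i}→{i}
  live B5: {i,v}→{i}
  live B6: {i}→∅

Interference:
  a: {e,i,v}
  d: {e,i}
  e: {a,d,i}
  i: {a,d,e,v,z}
  v: {a,i,z}
  z: {i,v}

N(v) = ["a", "i", "z"]

Answer: ["a", "i", "z"]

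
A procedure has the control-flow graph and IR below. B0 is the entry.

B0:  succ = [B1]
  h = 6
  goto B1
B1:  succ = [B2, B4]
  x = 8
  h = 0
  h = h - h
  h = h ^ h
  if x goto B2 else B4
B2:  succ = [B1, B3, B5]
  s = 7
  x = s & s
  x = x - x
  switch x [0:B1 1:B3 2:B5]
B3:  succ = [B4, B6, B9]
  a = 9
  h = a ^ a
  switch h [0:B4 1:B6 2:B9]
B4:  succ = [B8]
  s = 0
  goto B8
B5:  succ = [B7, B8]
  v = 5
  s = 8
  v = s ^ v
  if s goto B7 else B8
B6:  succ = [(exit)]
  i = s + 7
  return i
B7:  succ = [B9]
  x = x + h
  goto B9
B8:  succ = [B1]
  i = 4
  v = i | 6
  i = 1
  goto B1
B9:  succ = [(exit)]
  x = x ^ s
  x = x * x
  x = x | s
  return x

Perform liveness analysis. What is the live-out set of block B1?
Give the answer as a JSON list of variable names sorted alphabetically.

def/use:
  B0 def {h} use ∅
  B1 def {h,x} use ∅
  B2 def {s,x} use ∅
  B3 def {a,h} use ∅
  B4 def {s} use ∅
  B5 def {s,v} use ∅
  B6 def {i} use {s}
  B7 def {x} use {h,x}
  B8 def {i,v} use ∅
  B9 def {x} use {s,x}

Live sets:
  B0: in=∅ out=∅
  B1: in=∅ out={h}
  B2: in={h} out={h,s,x}
  B3: in={s,x} out={s,x}
  B4: in=∅ out=∅
  B5: in={h,x} out={h,s,x}
  B6: in={s} out=∅
  B7: in={h,s,x} out={s,x}
  B8: in=∅ out=∅
  B9: in={s,x} out=∅

live-out(B1) = ["h"]

Answer: ["h"]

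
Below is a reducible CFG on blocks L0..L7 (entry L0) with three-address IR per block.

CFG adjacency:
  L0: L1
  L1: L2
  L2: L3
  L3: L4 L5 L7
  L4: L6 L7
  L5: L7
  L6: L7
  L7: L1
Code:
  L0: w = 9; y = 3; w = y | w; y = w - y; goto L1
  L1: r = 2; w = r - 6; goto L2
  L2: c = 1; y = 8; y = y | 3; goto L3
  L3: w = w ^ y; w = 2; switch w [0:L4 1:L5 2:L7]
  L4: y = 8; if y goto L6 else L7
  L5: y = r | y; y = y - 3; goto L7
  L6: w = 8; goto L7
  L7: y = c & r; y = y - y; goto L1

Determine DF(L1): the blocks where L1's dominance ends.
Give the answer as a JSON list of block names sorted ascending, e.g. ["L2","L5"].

idom tree: L1←L0 L2←L1 L3←L2 L4←L3 L5←L3 L6←L4 L7←L3
Join-block Dom:
  L1: preds {L0,L7}: {L0} ∩ {L0,L1,L2,L3,L7} = {L0}; idom=L0
  L7: preds {L3,L4,L5,L6}: {L0,L1,L2,L3} ∩ {L0,L1,L2,L3,L4} ∩ {L0,L1,L2,L3,L5} ∩ {L0,L1,L2,L3,L4,L6} = {L0,L1,L2,L3}; idom=L3

DF walk-up:
  join L1 pred L0: · stop@L0
  join L1 pred L7: L7→L3→L2→L1 stop@L0
  join L7 pred L3: · stop@L3
  join L7 pred L4: L4 stop@L3
  join L7 pred L5: L5 stop@L3
  join L7 pred L6: L6→L4 stop@L3
  L0: DF=∅
  L1: DF={L1}
  L2: DF={L1}
  L3: DF={L1}
  L4: DF={L7}
  L5: DF={L7}
  L6: DF={L7}
  L7: DF={L1}

DF(L1) = ["L1"]

Answer: ["L1"]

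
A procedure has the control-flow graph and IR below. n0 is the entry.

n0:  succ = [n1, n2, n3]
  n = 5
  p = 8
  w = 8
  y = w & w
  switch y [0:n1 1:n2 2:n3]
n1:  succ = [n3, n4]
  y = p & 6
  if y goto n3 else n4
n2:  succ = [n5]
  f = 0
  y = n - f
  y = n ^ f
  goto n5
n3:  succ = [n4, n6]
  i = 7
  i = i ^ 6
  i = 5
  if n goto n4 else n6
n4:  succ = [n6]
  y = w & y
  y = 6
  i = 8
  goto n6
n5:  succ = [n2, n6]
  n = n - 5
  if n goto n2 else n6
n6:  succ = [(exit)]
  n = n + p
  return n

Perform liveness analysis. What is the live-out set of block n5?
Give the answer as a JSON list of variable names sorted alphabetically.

Answer: ["n", "p"]

Working:
Per-block:
  n0: def={n,p,w,y} ue=∅
  n1: def={y} ue={p}
  n2: def={f,y} ue={n}
  n3: def={i} ue={n}
  n4: def={i,y} ue={w,y}
  n5: def={n} ue={n}
  n6: def={n} ue={n,p}

Live sets:
  live n0: ∅→{n,p,w,y}
  live n1: {n,p,w}→{n,p,w,y}
  live n2: {n,p}→{n,p}
  live n3: {n,p,w,y}→{n,p,w,y}
  live n4: {n,p,w,y}→{n,p}
  live n5: {n,p}→{n,p}
  live n6: {n,p}→∅

live-out(n5) = ["n", "p"]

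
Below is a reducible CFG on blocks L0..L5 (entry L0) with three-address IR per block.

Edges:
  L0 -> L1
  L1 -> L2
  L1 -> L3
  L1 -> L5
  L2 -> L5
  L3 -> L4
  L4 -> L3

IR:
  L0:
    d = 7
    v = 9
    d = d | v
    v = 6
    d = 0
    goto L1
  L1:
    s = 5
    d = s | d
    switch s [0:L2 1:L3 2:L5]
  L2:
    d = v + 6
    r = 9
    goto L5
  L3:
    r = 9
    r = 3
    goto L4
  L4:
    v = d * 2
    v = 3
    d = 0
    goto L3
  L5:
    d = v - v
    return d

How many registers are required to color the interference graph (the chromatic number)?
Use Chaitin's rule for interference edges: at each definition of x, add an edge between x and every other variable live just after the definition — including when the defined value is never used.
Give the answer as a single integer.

Answer: 3

Analysis:
Per-block:
  L0: {d,v} / ∅
  L1: {d,s} / {d}
  L2: {d,r} / {v}
  L3: {r} / ∅
  L4: {d,v} / {d}
  L5: {d} / {v}

Live sets:
  L0 li=∅ lo={d,v}
  L1 li={d,v} lo={d,v}
  L2 li={v} lo={v}
  L3 li={d} lo={d}
  L4 li={d} lo={d}
  L5 li={v} lo=∅

Conflict graph:
  d — {r,s,v}
  r — {d,v}
  s — {d,v}
  v — {d,r,s}

Colouring:
  clique {d,r,v} ⇒ need ≥ 3
  assign d→r0 r→r2 s→r2 v→r1 — no edge inside a register ⇒ χ ≤ 3
  χ = 3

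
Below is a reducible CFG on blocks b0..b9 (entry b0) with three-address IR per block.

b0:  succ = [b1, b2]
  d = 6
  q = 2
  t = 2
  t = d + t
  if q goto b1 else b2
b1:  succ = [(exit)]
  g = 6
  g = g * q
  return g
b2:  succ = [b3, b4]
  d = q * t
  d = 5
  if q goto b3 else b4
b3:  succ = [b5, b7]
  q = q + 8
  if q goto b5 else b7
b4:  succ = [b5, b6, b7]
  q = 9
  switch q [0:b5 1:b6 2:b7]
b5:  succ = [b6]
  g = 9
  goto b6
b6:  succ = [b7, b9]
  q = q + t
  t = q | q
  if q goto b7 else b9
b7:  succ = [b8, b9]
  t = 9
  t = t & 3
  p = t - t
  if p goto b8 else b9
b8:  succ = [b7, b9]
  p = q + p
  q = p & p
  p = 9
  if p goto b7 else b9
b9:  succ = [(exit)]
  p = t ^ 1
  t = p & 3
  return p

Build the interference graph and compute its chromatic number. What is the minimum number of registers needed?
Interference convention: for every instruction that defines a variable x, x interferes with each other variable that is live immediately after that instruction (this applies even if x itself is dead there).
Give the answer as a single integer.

Per-block:
  b0 def {d,q,t} use ∅
  b1 def {g} use {q}
  b2 def {d} use {q,t}
  b3 def {q} use {q}
  b4 def {q} use ∅
  b5 def {g} use ∅
  b6 def {q,t} use {q,t}
  b7 def {p,t} use ∅
  b8 def {p,q} use {p,q}
  b9 def {p,t} use {t}

Liveness:
  b0 li=∅ lo={q,t}
  b1 li={q} lo=∅
  b2 li={q,t} lo={q,t}
  b3 li={q,t} lo={q,t}
  b4 li={t} lo={q,t}
  b5 li={q,t} lo={q,t}
  b6 li={q,t} lo={q,t}
  b7 li={q} lo={p,q,t}
  b8 li={p,q,t} lo={q,t}
  b9 li={t} lo=∅

Interfere edges:
  d: {q,t}
  g: {q,t}
  p: {q,t}
  q: {d,g,p,t}
  t: {d,g,p,q}

Chromatic number:
  {d,q,t} pairwise interfere (3-clique) ⇒ χ ≥ 3
  3-colouring: c0={q}  c1={t}  c2={d,g,p}
  χ = 3

Answer: 3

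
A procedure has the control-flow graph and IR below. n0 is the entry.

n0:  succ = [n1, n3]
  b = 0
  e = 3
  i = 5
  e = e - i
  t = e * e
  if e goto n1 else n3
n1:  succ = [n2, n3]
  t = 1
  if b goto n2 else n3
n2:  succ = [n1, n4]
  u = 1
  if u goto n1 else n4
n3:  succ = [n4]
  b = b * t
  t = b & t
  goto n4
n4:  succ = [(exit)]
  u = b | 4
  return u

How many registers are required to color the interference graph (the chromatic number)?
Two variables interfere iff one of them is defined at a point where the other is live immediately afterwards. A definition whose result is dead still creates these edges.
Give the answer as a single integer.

Per-block:
  n0: def={b,e,i,t} ue=∅
  n1: def={t} ue={b}
  n2: def={u} ue=∅
  n3: def={b,t} ue={b,t}
  n4: def={u} ue={b}

Backward fixpoint:
  live n0: ∅→{b,t}
  live n1: {b}→{b,t}
  live n2: {b}→{b}
  live n3: {b,t}→{b}
  live n4: {b}→∅

Conflict graph:
  b: {e,i,t,u}
  e: {b,i,t}
  i: {b,e}
  t: {b,e}
  u: {b}

Chromatic number:
  lower bound: {b,e,i} mutually conflict ⇒ χ ≥ 3
  assign b→c0 e→c1 i→c2 t→c2 u→c1 — no edge inside a register ⇒ χ ≤ 3
  χ = 3

Answer: 3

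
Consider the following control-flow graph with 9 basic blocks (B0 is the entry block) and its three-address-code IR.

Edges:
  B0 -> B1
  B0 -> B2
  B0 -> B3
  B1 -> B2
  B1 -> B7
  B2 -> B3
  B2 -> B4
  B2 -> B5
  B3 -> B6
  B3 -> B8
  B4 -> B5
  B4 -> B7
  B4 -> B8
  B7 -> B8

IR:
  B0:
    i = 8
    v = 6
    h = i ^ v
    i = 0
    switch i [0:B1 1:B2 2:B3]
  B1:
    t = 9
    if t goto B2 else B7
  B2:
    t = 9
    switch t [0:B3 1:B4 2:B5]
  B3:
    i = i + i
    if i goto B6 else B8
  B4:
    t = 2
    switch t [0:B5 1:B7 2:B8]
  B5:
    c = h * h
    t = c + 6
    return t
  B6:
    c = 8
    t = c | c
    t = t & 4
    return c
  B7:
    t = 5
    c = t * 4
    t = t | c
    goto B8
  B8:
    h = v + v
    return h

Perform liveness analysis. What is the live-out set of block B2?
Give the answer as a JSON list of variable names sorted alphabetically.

Block summaries:
  B0: {h,i,v} / ∅
  B1: {t} / ∅
  B2: {t} / ∅
  B3: {i} / {i}
  B4: {t} / ∅
  B5: {c,t} / {h}
  B6: {c,t} / ∅
  B7: {c,t} / ∅
  B8: {h} / {v}

Backward fixpoint:
  live B0: ∅→{h,i,v}
  live B1: {h,i,v}→{h,i,v}
  live B2: {h,i,v}→{h,i,v}
  live B3: {i,v}→{v}
  live B4: {h,v}→{h,v}
  live B5: {h}→∅
  live B6: ∅→∅
  live B7: {v}→{v}
  live B8: {v}→∅

live-out(B2) = ["h", "i", "v"]

Answer: ["h", "i", "v"]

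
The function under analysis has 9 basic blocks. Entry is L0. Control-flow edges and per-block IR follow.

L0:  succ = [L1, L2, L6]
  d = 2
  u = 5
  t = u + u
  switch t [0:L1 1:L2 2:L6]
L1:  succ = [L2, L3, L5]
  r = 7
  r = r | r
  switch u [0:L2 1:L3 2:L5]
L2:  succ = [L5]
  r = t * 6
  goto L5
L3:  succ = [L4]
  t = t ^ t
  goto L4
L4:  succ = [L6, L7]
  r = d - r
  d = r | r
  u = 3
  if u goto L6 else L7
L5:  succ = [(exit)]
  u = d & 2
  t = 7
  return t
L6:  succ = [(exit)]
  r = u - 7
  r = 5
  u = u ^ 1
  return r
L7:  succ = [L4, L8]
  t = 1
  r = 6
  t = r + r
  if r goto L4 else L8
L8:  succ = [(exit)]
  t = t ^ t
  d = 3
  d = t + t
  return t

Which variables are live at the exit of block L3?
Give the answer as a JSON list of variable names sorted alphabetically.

Answer: ["d", "r"]

Working:
def/use:
  L0: {d,t,u} / ∅
  L1: {r} / {u}
  L2: {r} / {t}
  L3: {t} / {t}
  L4: {d,r,u} / {d,r}
  L5: {t,u} / {d}
  L6: {r,u} / {u}
  L7: {r,t} / ∅
  L8: {d,t} / {t}

Live sets:
  L0: in=∅ out={d,t,u}
  L1: in={d,t,u} out={d,r,t}
  L2: in={d,t} out={d}
  L3: in={d,r,t} out={d,r}
  L4: in={d,r} out={d,u}
  L5: in={d} out=∅
  L6: in={u} out=∅
  L7: in={d} out={d,r,t}
  L8: in={t} out=∅

live-out(L3) = ["d", "r"]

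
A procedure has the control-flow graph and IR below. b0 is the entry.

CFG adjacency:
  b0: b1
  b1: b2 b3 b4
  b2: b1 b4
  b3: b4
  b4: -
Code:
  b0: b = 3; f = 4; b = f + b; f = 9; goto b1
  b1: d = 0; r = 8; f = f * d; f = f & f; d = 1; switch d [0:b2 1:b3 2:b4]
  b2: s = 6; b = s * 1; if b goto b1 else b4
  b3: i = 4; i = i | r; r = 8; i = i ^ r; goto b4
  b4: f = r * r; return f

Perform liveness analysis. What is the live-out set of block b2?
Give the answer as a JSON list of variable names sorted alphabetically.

Block summaries:
  b0 def {b,f} use ∅
  b1 def {d,f,r} use {f}
  b2 def {b,s} use ∅
  b3 def {i,r} use {r}
  b4 def {f} use {r}

Backward fixpoint:
  b0 li=∅ lo={f}
  b1 li={f} lo={f,r}
  b2 li={f,r} lo={f,r}
  b3 li={r} lo={r}
  b4 li={r} lo=∅

live-out(b2) = ["f", "r"]

Answer: ["f", "r"]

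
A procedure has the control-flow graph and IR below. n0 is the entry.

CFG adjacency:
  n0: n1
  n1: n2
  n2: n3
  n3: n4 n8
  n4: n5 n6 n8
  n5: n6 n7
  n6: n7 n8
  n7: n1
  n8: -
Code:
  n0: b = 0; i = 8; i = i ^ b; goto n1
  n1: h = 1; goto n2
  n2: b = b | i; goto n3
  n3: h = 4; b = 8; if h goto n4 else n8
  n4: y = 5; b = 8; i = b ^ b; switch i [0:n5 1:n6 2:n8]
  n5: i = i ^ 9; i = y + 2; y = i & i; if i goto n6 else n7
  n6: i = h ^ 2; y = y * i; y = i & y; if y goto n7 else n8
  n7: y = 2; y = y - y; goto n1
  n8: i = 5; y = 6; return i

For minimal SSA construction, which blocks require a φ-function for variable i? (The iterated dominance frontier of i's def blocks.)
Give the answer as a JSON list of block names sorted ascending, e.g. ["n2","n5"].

Answer: ["n1", "n6", "n7", "n8"]

Working:
idom tree: n1←n0 n2←n1 n3←n2 n4←n3 n5←n4 n6←n4 n7←n4 n8←n3
Join-block Dom:
  n1: preds {n0,n7}: {n0} ∩ {n0,n1,n2,n3,n4,n7} = {n0}; idom=n0
  n6: preds {n4,n5}: {n0,n1,n2,n3,n4} ∩ {n0,n1,n2,n3,n4,n5} = {n0,n1,n2,n3,n4}; idom=n4
  n7: preds {n5,n6}: {n0,n1,n2,n3,n4,n5} ∩ {n0,n1,n2,n3,n4,n6} = {n0,n1,n2,n3,n4}; idom=n4
  n8: preds {n3,n4,n6}: {n0,n1,n2,n3} ∩ {n0,n1,n2,n3,n4} ∩ {n0,n1,n2,n3,n4,n6} = {n0,n1,n2,n3}; idom=n3

DF derivation:
  join n1 pred n0: · stop@n0
  join n1 pred n7: n7→n4→n3→n2→n1 stop@n0
  join n6 pred n4: · stop@n4
  join n6 pred n5: n5 stop@n4
  join n7 pred n5: n5 stop@n4
  join n7 pred n6: n6 stop@n4
  join n8 pred n3: · stop@n3
  join n8 pred n4: n4 stop@n3
  join n8 pred n6: n6→n4 stop@n3
  n0 → ∅
  n1 → {n1}
  n2 → {n1}
  n3 → {n1}
  n4 → {n1,n8}
  n5 → {n6,n7}
  n6 → {n7,n8}
  n7 → {n1}
  n8 → ∅

φ for i: defs {n0,n4,n5,n6,n8}
  DF⁺ = {n1,n6,n7,n8}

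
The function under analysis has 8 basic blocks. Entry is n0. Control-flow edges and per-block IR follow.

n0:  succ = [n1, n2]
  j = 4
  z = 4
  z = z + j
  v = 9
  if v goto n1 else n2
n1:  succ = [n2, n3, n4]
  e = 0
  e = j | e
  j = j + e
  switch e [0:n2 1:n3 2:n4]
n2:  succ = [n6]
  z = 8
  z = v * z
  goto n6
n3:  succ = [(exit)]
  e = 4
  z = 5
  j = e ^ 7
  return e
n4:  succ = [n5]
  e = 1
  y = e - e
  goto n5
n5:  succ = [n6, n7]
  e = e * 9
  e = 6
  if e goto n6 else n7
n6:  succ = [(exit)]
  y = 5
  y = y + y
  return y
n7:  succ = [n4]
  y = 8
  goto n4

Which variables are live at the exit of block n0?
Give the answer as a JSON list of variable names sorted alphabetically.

def/use:
  n0 def {j,v,z} use ∅
  n1 def {e,j} use {j}
  n2 def {z} use {v}
  n3 def {e,j,z} use ∅
  n4 def {e,y} use ∅
  n5 def {e} use {e}
  n6 def {y} use ∅
  n7 def {y} use ∅

Live sets:
  n0: in=∅ out={j,v}
  n1: in={j,v} out={v}
  n2: in={v} out=∅
  n3: in=∅ out=∅
  n4: in=∅ out={e}
  n5: in={e} out=∅
  n6: in=∅ out=∅
  n7: in=∅ out=∅

live-out(n0) = ["j", "v"]

Answer: ["j", "v"]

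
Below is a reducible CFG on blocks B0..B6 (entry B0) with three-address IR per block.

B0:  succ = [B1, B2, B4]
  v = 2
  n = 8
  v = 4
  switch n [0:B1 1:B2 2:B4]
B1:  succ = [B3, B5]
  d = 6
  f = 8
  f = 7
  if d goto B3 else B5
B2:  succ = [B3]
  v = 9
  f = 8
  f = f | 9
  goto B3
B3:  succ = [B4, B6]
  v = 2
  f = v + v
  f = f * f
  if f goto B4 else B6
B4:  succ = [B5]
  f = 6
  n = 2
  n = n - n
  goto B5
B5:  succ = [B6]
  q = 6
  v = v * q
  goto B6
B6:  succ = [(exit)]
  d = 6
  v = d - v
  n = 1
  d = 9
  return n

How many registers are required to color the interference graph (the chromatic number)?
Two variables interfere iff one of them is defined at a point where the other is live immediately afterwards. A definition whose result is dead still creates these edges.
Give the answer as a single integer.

Block summaries:
  B0: def={n,v} ue=∅
  B1: def={d,f} ue=∅
  B2: def={f,v} ue=∅
  B3: def={f,v} ue=∅
  B4: def={f,n} ue=∅
  B5: def={q,v} ue={v}
  B6: def={d,n,v} ue={v}

Backward fixpoint:
  B0 li=∅ lo={v}
  B1 li={v} lo={v}
  B2 li=∅ lo=∅
  B3 li=∅ lo={v}
  B4 li={v} lo={v}
  B5 li={v} lo={v}
  B6 li={v} lo=∅

Interfere edges:
  d: {f,n,v}
  f: {d,v}
  n: {d,v}
  q: {v}
  v: {d,f,n,q}

Colouring:
  lower bound: {d,f,v} mutually conflict ⇒ χ ≥ 3
  3-colouring: c0={v}  c1={d,q}  c2={f,n}
  χ = 3

Answer: 3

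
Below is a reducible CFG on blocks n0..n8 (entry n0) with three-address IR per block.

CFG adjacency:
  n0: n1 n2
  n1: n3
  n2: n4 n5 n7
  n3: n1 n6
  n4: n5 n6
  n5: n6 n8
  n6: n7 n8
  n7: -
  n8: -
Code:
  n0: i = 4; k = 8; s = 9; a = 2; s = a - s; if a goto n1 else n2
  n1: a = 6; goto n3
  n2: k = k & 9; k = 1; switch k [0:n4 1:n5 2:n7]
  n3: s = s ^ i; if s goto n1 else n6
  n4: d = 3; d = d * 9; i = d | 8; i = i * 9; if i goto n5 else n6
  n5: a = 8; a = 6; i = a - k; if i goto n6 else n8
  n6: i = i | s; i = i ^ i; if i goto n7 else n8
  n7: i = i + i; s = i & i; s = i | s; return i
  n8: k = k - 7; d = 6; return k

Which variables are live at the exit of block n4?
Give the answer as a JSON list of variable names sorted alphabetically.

Answer: ["i", "k", "s"]

Analysis:
def/use:
  n0: def={a,i,k,s} ue=∅
  n1: def={a} ue=∅
  n2: def={k} ue={k}
  n3: def={s} ue={i,s}
  n4: def={d,i} ue=∅
  n5: def={a,i} ue={k}
  n6: def={i} ue={i,s}
  n7: def={i,s} ue={i}
  n8: def={d,k} ue={k}

Liveness:
  n0: in=∅ out={i,k,s}
  n1: in={i,k,s} out={i,k,s}
  n2: in={i,k,s} out={i,k,s}
  n3: in={i,k,s} out={i,k,s}
  n4: in={k,s} out={i,k,s}
  n5: in={k,s} out={i,k,s}
  n6: in={i,k,s} out={i,k}
  n7: in={i} out=∅
  n8: in={k} out=∅

live-out(n4) = ["i", "k", "s"]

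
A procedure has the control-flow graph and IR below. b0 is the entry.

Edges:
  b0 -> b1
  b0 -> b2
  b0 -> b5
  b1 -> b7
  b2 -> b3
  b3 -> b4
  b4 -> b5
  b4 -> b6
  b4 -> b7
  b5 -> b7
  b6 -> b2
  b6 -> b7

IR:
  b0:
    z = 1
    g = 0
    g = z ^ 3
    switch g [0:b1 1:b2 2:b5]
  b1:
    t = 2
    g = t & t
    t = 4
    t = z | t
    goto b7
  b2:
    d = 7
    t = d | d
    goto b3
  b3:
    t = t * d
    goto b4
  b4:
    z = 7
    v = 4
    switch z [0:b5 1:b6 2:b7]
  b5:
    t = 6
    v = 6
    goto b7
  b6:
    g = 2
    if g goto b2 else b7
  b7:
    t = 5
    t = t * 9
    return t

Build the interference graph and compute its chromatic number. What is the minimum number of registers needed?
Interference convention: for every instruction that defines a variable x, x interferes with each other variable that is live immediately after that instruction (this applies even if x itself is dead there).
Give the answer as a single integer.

def/use:
  b0: {g,z} / ∅
  b1: {g,t} / {z}
  b2: {d,t} / ∅
  b3: {t} / {d,t}
  b4: {v,z} / ∅
  b5: {t,v} / ∅
  b6: {g} / ∅
  b7: {t} / ∅

Backward fixpoint:
  live b0: ∅→{z}
  live b1: {z}→∅
  live b2: ∅→{d,t}
  live b3: {d,t}→∅
  live b4: ∅→∅
  live b5: ∅→∅
  live b6: ∅→∅
  live b7: ∅→∅

Conflict graph:
  d: {t}
  g: {z}
  t: {d,z}
  v: {z}
  z: {g,t,v}

Colouring:
  lower bound: {d,t} mutually conflict ⇒ χ ≥ 2
  assign d→r0 g→r1 t→r1 v→r1 z→r0 — no edge inside a register ⇒ χ ≤ 2
  χ = 2

Answer: 2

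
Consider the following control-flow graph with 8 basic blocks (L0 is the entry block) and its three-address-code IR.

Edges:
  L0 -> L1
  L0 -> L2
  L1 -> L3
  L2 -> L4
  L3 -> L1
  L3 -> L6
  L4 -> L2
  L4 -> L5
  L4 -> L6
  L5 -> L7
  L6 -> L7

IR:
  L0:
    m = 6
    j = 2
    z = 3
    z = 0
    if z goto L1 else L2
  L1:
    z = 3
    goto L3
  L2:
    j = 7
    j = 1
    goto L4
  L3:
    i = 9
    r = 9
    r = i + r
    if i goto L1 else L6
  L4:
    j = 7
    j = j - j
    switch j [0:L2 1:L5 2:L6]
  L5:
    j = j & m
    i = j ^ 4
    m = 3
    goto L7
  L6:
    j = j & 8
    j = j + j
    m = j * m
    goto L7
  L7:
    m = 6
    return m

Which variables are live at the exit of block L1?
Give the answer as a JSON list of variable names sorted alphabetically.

Answer: ["j", "m"]

Working:
def/use:
  L0 def {j,m,z} use ∅
  L1 def {z} use ∅
  L2 def {j} use ∅
  L3 def {i,r} use ∅
  L4 def {j} use ∅
  L5 def {i,j,m} use {j,m}
  L6 def {j,m} use {j,m}
  L7 def {m} use ∅

Live sets:
  L0 li=∅ lo={j,m}
  L1 li={j,m} lo={j,m}
  L2 li={m} lo={m}
  L3 li={j,m} lo={j,m}
  L4 li={m} lo={j,m}
  L5 li={j,m} lo=∅
  L6 li={j,m} lo=∅
  L7 li=∅ lo=∅

live-out(L1) = ["j", "m"]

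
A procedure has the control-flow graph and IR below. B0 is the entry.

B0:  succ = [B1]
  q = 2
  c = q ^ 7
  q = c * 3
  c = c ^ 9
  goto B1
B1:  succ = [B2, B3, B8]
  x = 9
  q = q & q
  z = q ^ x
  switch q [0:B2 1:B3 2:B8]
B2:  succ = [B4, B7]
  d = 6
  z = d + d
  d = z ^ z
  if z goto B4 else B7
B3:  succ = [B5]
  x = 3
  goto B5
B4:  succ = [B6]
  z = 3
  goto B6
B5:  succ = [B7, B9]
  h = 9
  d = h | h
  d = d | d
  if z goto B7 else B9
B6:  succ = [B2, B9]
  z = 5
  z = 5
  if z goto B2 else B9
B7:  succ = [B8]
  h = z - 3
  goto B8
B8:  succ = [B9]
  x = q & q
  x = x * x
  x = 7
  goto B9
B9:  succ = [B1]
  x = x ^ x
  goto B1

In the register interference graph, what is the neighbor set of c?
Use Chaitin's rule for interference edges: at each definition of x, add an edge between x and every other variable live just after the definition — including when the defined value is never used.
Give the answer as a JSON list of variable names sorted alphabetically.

def/use:
  B0: def={c,q} ue=∅
  B1: def={q,x,z} ue={q}
  B2: def={d,z} ue=∅
  B3: def={x} ue=∅
  B4: def={z} ue=∅
  B5: def={d,h} ue={z}
  B6: def={z} ue=∅
  B7: def={h} ue={z}
  B8: def={x} ue={q}
  B9: def={x} ue={x}

Backward fixpoint:
  B0: in=∅ out={q}
  B1: in={q} out={q,x,z}
  B2: in={q,x} out={q,x,z}
  B3: in={q,z} out={q,x,z}
  B4: in={q,x} out={q,x}
  B5: in={q,x,z} out={q,x,z}
  B6: in={q,x} out={q,x}
  B7: in={q,z} out={q}
  B8: in={q} out={q,x}
  B9: in={q,x} out={q}

Interference:
  c — {q}
  d — {q,x,z}
  h — {q,x,z}
  q — {c,d,h,x,z}
  x — {d,h,q,z}
  z — {d,h,q,x}

N(c) = ["q"]

Answer: ["q"]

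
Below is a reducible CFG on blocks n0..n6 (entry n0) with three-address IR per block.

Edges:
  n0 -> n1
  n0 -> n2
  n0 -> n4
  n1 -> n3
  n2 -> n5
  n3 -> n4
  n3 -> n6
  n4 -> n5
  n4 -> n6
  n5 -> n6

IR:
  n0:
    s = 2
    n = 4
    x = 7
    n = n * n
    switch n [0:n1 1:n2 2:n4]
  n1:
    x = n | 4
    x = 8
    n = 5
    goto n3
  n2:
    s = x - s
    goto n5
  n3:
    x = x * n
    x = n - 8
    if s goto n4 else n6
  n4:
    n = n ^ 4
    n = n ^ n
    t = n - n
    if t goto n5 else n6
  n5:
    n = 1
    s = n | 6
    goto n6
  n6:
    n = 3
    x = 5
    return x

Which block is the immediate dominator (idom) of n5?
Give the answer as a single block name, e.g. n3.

Answer: n0

Analysis:
idom tree: n1←n0 n2←n0 n3←n1 n4←n0 n5←n0 n6←n0
Dom∩ at merges:
  n4: preds {n0,n3}: {n0} ∩ {n0,n1,n3} = {n0}; idom=n0
  n5: preds {n2,n4}: {n0,n2} ∩ {n0,n4} = {n0}; idom=n0
  n6: preds {n3,n4,n5}: {n0,n1,n3} ∩ {n0,n4} ∩ {n0,n5} = {n0}; idom=n0

idom(n5) = n0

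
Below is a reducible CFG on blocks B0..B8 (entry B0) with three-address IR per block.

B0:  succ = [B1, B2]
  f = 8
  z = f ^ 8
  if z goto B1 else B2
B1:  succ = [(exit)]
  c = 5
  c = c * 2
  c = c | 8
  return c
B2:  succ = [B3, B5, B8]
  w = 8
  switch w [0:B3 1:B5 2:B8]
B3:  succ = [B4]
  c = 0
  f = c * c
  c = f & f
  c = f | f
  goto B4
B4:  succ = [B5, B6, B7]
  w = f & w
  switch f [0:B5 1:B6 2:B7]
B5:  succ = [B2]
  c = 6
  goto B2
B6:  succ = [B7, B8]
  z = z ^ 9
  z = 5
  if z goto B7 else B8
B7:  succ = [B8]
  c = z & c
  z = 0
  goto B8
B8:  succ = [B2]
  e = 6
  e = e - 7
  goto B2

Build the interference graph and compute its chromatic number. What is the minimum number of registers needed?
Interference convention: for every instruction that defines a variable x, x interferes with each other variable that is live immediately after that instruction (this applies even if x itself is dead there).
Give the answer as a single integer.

Answer: 4

Analysis:
Block summaries:
  B0 def {f,z} use ∅
  B1 def {c} use ∅
  B2 def {w} use ∅
  B3 def {c,f} use ∅
  B4 def {w} use {f,w}
  B5 def {c} use ∅
  B6 def {z} use {z}
  B7 def {c,z} use {c,z}
  B8 def {e} use ∅

Live sets:
  B0: in=∅ out={z}
  B1: in=∅ out=∅
  B2: in={z} out={w,z}
  B3: in={w,z} out={c,f,w,z}
  B4: in={c,f,w,z} out={c,z}
  B5: in={z} out={z}
  B6: in={c,z} out={c,z}
  B7: in={c,z} out={z}
  B8: in={z} out={z}

Interference:
  c — {f,w,z}
  e — {z}
  f — {c,w,z}
  w — {c,f,z}
  z — {c,e,f,w}

Colouring:
  clique {c,f,w,z} ⇒ need ≥ 4
  assign c→r1 e→r1 f→r2 w→r3 z→r0 — no edge inside a register ⇒ χ ≤ 4
  χ = 4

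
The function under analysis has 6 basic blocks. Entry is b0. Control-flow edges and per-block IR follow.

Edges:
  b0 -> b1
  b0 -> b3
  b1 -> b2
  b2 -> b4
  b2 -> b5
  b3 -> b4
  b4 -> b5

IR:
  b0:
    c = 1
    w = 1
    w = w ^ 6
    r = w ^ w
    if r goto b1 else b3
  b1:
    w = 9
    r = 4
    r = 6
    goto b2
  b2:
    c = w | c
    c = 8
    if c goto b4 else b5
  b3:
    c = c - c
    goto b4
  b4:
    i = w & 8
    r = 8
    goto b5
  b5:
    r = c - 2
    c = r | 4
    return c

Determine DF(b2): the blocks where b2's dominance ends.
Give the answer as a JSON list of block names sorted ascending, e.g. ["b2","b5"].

Answer: ["b4", "b5"]

Derivation:
idom tree: b1←b0 b2←b1 b3←b0 b4←b0 b5←b0
Join-block Dom:
  b4: preds {b2,b3}: {b0,b1,b2} ∩ {b0,b3} = {b0}; idom=b0
  b5: preds {b2,b4}: {b0,b1,b2} ∩ {b0,b4} = {b0}; idom=b0

Frontier:
  b4←b2: walk b2→b1 to b0
  b4←b3: walk b3 to b0
  b5←b2: walk b2→b1 to b0
  b5←b4: walk b4 to b0
  DF(b0)=∅
  DF(b1)={b4,b5}
  DF(b2)={b4,b5}
  DF(b3)={b4}
  DF(b4)={b5}
  DF(b5)=∅

DF(b2) = ["b4", "b5"]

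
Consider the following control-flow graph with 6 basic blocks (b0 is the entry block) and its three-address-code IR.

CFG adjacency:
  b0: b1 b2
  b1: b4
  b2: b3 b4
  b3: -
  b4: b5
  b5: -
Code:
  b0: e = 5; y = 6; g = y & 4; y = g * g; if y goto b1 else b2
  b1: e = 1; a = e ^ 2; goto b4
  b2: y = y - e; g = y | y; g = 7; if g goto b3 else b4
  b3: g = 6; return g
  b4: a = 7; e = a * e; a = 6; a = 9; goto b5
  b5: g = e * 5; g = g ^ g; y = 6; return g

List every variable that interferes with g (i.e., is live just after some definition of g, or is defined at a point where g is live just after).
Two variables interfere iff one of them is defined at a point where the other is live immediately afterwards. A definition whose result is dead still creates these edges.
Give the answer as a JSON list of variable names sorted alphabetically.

Answer: ["e", "y"]

Derivation:
Per-block:
  b0: {e,g,y} / ∅
  b1: {a,e} / ∅
  b2: {g,y} / {e,y}
  b3: {g} / ∅
  b4: {a,e} / {e}
  b5: {g,y} / {e}

Backward fixpoint:
  b0: in=∅ out={e,y}
  b1: in=∅ out={e}
  b2: in={e,y} out={e}
  b3: in=∅ out=∅
  b4: in={e} out={e}
  b5: in={e} out=∅

Interfere edges:
  a — {e}
  e — {a,g,y}
  g — {e,y}
  y — {e,g}

N(g) = ["e", "y"]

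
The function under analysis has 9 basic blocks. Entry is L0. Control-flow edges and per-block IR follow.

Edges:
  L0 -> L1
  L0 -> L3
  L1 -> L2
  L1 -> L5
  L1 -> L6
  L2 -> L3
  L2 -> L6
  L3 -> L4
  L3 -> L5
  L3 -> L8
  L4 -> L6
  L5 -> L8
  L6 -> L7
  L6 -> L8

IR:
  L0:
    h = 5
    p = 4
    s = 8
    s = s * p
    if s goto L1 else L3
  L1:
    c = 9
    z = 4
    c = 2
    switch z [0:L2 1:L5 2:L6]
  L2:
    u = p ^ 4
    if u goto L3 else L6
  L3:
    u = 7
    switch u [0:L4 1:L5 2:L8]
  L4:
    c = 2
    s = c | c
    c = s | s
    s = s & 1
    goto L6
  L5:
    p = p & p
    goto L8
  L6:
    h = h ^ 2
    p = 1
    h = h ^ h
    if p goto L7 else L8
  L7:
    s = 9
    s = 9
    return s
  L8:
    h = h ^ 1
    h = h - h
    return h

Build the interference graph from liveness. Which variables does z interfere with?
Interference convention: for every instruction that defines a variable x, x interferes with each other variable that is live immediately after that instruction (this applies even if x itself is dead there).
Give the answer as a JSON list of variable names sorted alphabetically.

Answer: ["c", "h", "p"]

Derivation:
def/use:
  L0: def={h,p,s} ue=∅
  L1: def={c,z} ue=∅
  L2: def={u} ue={p}
  L3: def={u} ue=∅
  L4: def={c,s} ue=∅
  L5: def={p} ue={p}
  L6: def={h,p} ue={h}
  L7: def={s} ue=∅
  L8: def={h} ue={h}

Live sets:
  live L0: ∅→{h,p}
  live L1: {h,p}→{h,p}
  live L2: {h,p}→{h,p}
  live L3: {h,p}→{h,p}
  live L4: {h}→{h}
  live L5: {h,p}→{h}
  live L6: {h}→{h}
  live L7: ∅→∅
  live L8: {h}→∅

Interfere edges:
  c — {h,p,s,z}
  h — {c,p,s,u,z}
  p — {c,h,s,u,z}
  s — {c,h,p}
  u — {h,p}
  z — {c,h,p}

N(z) = ["c", "h", "p"]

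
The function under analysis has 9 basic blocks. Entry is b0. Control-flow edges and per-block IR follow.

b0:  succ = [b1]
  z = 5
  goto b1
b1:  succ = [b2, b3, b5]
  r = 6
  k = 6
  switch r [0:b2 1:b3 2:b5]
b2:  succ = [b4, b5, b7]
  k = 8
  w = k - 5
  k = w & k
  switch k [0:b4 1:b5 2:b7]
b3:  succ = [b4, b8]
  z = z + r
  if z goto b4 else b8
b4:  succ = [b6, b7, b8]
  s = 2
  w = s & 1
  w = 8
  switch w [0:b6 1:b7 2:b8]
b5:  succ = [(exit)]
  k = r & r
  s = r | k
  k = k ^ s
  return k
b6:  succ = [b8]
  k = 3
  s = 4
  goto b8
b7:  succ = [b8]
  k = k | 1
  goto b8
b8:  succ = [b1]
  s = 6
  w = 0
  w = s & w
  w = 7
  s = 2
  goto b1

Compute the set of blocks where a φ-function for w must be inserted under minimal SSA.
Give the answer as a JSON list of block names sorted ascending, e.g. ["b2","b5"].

idom tree: b1←b0 b2←b1 b3←b1 b4←b1 b5←b1 b6←b4 b7←b1 b8←b1
Dom∩ at merges:
  b1: preds {b0,b8}: {b0} ∩ {b0,b1,b8} = {b0}; idom=b0
  b4: preds {b2,b3}: {b0,b1,b2} ∩ {b0,b1,b3} = {b0,b1}; idom=b1
  b5: preds {b1,b2}: {b0,b1} ∩ {b0,b1,b2} = {b0,b1}; idom=b1
  b7: preds {b2,b4}: {b0,b1,b2} ∩ {b0,b1,b4} = {b0,b1}; idom=b1
  b8: preds {b3,b4,b6,b7}: {b0,b1,b3} ∩ {b0,b1,b4} ∩ {b0,b1,b4,b6} ∩ {b0,b1,b7} = {b0,b1}; idom=b1

DF derivation:
  b1←b0: walk · to b0
  b1←b8: walk b8→b1 to b0
  b4←b2: walk b2 to b1
  b4←b3: walk b3 to b1
  b5←b1: walk · to b1
  b5←b2: walk b2 to b1
  b7←b2: walk b2 to b1
  b7←b4: walk b4 to b1
  b8←b3: walk b3 to b1
  b8←b4: walk b4 to b1
  b8←b6: walk b6→b4 to b1
  b8←b7: walk b7 to b1
  b0 → ∅
  b1 → {b1}
  b2 → {b4,b5,b7}
  b3 → {b4,b8}
  b4 → {b7,b8}
  b5 → ∅
  b6 → {b8}
  b7 → {b8}
  b8 → {b1}

φ for w: defs {b2,b4,b8}
  DF⁺ = {b1,b4,b5,b7,b8}

Answer: ["b1", "b4", "b5", "b7", "b8"]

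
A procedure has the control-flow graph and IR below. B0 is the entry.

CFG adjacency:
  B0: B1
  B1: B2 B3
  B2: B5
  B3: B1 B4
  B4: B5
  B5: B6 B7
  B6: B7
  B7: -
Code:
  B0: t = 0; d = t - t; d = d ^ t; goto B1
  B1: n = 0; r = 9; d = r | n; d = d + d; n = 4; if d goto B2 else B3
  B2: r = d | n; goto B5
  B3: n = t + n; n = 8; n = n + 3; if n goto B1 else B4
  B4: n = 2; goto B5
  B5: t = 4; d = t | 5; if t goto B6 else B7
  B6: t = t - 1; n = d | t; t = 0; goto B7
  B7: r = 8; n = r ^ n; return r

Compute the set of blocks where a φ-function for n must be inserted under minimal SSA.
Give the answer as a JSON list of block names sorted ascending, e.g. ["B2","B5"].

idom tree: B1←B0 B2←B1 B3←B1 B4←B3 B5←B1 B6←B5 B7←B5
Join-block Dom:
  B1: preds {B0,B3}: {B0} ∩ {B0,B1,B3} = {B0}; idom=B0
  B5: preds {B2,B4}: {B0,B1,B2} ∩ {B0,B1,B3,B4} = {B0,B1}; idom=B1
  B7: preds {B5,B6}: {B0,B1,B5} ∩ {B0,B1,B5,B6} = {B0,B1,B5}; idom=B5

DF derivation:
  B1←B0: walk · to B0
  B1←B3: walk B3→B1 to B0
  B5←B2: walk B2 to B1
  B5←B4: walk B4→B3 to B1
  B7←B5: walk · to B5
  B7←B6: walk B6 to B5
  B0: DF=∅
  B1: DF={B1}
  B2: DF={B5}
  B3: DF={B1,B5}
  B4: DF={B5}
  B5: DF=∅
  B6: DF={B7}
  B7: DF=∅

φ for n: defs {B1,B3,B4,B6,B7}
  DF⁺ = {B1,B5,B7}

Answer: ["B1", "B5", "B7"]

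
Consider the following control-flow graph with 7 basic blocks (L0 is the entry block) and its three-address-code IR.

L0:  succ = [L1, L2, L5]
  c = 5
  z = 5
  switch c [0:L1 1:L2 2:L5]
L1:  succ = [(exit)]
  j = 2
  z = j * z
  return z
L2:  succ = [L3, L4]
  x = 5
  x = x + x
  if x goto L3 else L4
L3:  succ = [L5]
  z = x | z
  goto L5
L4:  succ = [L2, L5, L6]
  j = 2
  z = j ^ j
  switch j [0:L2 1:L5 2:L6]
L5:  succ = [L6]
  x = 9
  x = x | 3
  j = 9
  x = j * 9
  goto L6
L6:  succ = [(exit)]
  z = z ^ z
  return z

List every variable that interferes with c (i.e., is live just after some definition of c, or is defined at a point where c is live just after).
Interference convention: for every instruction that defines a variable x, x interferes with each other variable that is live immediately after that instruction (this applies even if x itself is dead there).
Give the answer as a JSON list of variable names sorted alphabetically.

Answer: ["z"]

Analysis:
Per-block:
  L0 def {c,z} use ∅
  L1 def {j,z} use {z}
  L2 def {x} use ∅
  L3 def {z} use {x,z}
  L4 def {j,z} use ∅
  L5 def {j,x} use ∅
  L6 def {z} use {z}

Backward fixpoint:
  L0: in=∅ out={z}
  L1: in={z} out=∅
  L2: in={z} out={x,z}
  L3: in={x,z} out={z}
  L4: in=∅ out={z}
  L5: in={z} out={z}
  L6: in={z} out=∅

Interference:
  c — {z}
  j — {z}
  x — {z}
  z — {c,j,x}

N(c) = ["z"]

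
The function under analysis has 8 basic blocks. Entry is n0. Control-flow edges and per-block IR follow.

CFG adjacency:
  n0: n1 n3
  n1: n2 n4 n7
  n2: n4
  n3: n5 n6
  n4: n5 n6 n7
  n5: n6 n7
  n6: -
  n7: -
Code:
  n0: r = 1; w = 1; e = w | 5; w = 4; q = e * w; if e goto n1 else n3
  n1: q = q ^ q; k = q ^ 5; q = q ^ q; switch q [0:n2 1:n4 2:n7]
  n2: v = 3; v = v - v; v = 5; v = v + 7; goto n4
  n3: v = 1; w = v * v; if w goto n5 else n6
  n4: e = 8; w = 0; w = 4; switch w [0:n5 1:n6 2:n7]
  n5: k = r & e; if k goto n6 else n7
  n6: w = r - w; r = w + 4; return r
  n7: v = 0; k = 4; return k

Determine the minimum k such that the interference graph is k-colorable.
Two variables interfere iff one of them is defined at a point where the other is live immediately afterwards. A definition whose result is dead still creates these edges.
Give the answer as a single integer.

Answer: 3

Derivation:
Per-block:
  n0: def={e,q,r,w} ue=∅
  n1: def={k,q} ue={q}
  n2: def={v} ue=∅
  n3: def={v,w} ue=∅
  n4: def={e,w} ue=∅
  n5: def={k} ue={e,r}
  n6: def={r,w} ue={r,w}
  n7: def={k,v} ue=∅

Live sets:
  live n0: ∅→{e,q,r}
  live n1: {q,r}→{r}
  live n2: {r}→{r}
  live n3: {e,r}→{e,r,w}
  live n4: {r}→{e,r,w}
  live n5: {e,r,w}→{r,w}
  live n6: {r,w}→∅
  live n7: ∅→∅

Conflict graph:
  e: {q,r,v,w}
  k: {q,r,w}
  q: {e,k,r}
  r: {e,k,q,v,w}
  v: {e,r}
  w: {e,k,r}

Colouring:
  lower bound: {e,q,r} mutually conflict ⇒ χ ≥ 3
  3-colouring: r0={r}  r1={e,k}  r2={q,v,w}
  χ = 3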